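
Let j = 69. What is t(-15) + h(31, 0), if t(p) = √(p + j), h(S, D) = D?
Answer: 3*√6 ≈ 7.3485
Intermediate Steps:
t(p) = √(69 + p) (t(p) = √(p + 69) = √(69 + p))
t(-15) + h(31, 0) = √(69 - 15) + 0 = √54 + 0 = 3*√6 + 0 = 3*√6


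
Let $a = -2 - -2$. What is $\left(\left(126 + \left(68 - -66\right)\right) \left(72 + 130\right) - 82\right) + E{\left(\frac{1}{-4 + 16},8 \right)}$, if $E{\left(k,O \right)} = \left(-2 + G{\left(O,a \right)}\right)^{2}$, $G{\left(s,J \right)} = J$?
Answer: $52442$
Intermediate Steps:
$a = 0$ ($a = -2 + 2 = 0$)
$E{\left(k,O \right)} = 4$ ($E{\left(k,O \right)} = \left(-2 + 0\right)^{2} = \left(-2\right)^{2} = 4$)
$\left(\left(126 + \left(68 - -66\right)\right) \left(72 + 130\right) - 82\right) + E{\left(\frac{1}{-4 + 16},8 \right)} = \left(\left(126 + \left(68 - -66\right)\right) \left(72 + 130\right) - 82\right) + 4 = \left(\left(126 + \left(68 + 66\right)\right) 202 - 82\right) + 4 = \left(\left(126 + 134\right) 202 - 82\right) + 4 = \left(260 \cdot 202 - 82\right) + 4 = \left(52520 - 82\right) + 4 = 52438 + 4 = 52442$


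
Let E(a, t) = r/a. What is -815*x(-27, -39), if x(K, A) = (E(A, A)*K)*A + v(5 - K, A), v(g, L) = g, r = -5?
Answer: -136105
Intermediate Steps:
E(a, t) = -5/a
x(K, A) = 5 - 6*K (x(K, A) = ((-5/A)*K)*A + (5 - K) = (-5*K/A)*A + (5 - K) = -5*K + (5 - K) = 5 - 6*K)
-815*x(-27, -39) = -815*(5 - 6*(-27)) = -815*(5 + 162) = -815*167 = -136105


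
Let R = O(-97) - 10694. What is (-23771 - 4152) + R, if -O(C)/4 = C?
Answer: -38229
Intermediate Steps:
O(C) = -4*C
R = -10306 (R = -4*(-97) - 10694 = 388 - 10694 = -10306)
(-23771 - 4152) + R = (-23771 - 4152) - 10306 = -27923 - 10306 = -38229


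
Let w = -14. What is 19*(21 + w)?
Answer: 133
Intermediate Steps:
19*(21 + w) = 19*(21 - 14) = 19*7 = 133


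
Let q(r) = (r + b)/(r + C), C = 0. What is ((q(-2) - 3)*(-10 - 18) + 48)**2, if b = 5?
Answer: 30276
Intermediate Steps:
q(r) = (5 + r)/r (q(r) = (r + 5)/(r + 0) = (5 + r)/r)
((q(-2) - 3)*(-10 - 18) + 48)**2 = (((5 - 2)/(-2) - 3)*(-10 - 18) + 48)**2 = ((-1/2*3 - 3)*(-28) + 48)**2 = ((-3/2 - 3)*(-28) + 48)**2 = (-9/2*(-28) + 48)**2 = (126 + 48)**2 = 174**2 = 30276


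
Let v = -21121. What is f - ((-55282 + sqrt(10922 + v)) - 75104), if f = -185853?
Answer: -55467 - I*sqrt(10199) ≈ -55467.0 - 100.99*I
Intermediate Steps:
f - ((-55282 + sqrt(10922 + v)) - 75104) = -185853 - ((-55282 + sqrt(10922 - 21121)) - 75104) = -185853 - ((-55282 + sqrt(-10199)) - 75104) = -185853 - ((-55282 + I*sqrt(10199)) - 75104) = -185853 - (-130386 + I*sqrt(10199)) = -185853 + (130386 - I*sqrt(10199)) = -55467 - I*sqrt(10199)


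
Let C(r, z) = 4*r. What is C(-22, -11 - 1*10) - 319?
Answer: -407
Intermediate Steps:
C(-22, -11 - 1*10) - 319 = 4*(-22) - 319 = -88 - 319 = -407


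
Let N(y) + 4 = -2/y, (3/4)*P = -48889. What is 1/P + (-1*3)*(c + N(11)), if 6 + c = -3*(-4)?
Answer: -11733393/2151116 ≈ -5.4546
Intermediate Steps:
P = -195556/3 (P = (4/3)*(-48889) = -195556/3 ≈ -65185.)
c = 6 (c = -6 - 3*(-4) = -6 + 12 = 6)
N(y) = -4 - 2/y
1/P + (-1*3)*(c + N(11)) = 1/(-195556/3) + (-1*3)*(6 + (-4 - 2/11)) = -3/195556 - 3*(6 + (-4 - 2*1/11)) = -3/195556 - 3*(6 + (-4 - 2/11)) = -3/195556 - 3*(6 - 46/11) = -3/195556 - 3*20/11 = -3/195556 - 60/11 = -11733393/2151116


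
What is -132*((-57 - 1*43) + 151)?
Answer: -6732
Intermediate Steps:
-132*((-57 - 1*43) + 151) = -132*((-57 - 43) + 151) = -132*(-100 + 151) = -132*51 = -6732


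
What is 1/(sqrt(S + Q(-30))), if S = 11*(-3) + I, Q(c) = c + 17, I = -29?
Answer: -I*sqrt(3)/15 ≈ -0.11547*I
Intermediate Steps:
Q(c) = 17 + c
S = -62 (S = 11*(-3) - 29 = -33 - 29 = -62)
1/(sqrt(S + Q(-30))) = 1/(sqrt(-62 + (17 - 30))) = 1/(sqrt(-62 - 13)) = 1/(sqrt(-75)) = 1/(5*I*sqrt(3)) = -I*sqrt(3)/15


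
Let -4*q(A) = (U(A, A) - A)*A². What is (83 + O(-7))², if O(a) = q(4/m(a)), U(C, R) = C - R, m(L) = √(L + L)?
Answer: 2362895/343 + 664*I*√14/49 ≈ 6888.9 + 50.703*I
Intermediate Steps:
m(L) = √2*√L (m(L) = √(2*L) = √2*√L)
q(A) = A³/4 (q(A) = -((A - A) - A)*A²/4 = -(0 - A)*A²/4 = -(-A)*A²/4 = -(-1)*A³/4 = A³/4)
O(a) = 4*√2/a^(3/2) (O(a) = (4/((√2*√a)))³/4 = (4*(√2/(2*√a)))³/4 = (2*√2/√a)³/4 = (16*√2/a^(3/2))/4 = 4*√2/a^(3/2))
(83 + O(-7))² = (83 + 4*√2/(-7)^(3/2))² = (83 + 4*√2*(I*√7/49))² = (83 + 4*I*√14/49)²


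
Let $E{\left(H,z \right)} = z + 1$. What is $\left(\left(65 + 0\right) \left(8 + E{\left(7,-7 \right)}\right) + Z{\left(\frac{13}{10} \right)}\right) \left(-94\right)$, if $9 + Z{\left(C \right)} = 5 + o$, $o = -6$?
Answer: $-11280$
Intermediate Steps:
$E{\left(H,z \right)} = 1 + z$
$Z{\left(C \right)} = -10$ ($Z{\left(C \right)} = -9 + \left(5 - 6\right) = -9 - 1 = -10$)
$\left(\left(65 + 0\right) \left(8 + E{\left(7,-7 \right)}\right) + Z{\left(\frac{13}{10} \right)}\right) \left(-94\right) = \left(\left(65 + 0\right) \left(8 + \left(1 - 7\right)\right) - 10\right) \left(-94\right) = \left(65 \left(8 - 6\right) - 10\right) \left(-94\right) = \left(65 \cdot 2 - 10\right) \left(-94\right) = \left(130 - 10\right) \left(-94\right) = 120 \left(-94\right) = -11280$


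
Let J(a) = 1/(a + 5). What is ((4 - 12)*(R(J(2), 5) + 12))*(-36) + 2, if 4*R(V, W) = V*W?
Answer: 24566/7 ≈ 3509.4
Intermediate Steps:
J(a) = 1/(5 + a)
R(V, W) = V*W/4 (R(V, W) = (V*W)/4 = V*W/4)
((4 - 12)*(R(J(2), 5) + 12))*(-36) + 2 = ((4 - 12)*((1/4)*5/(5 + 2) + 12))*(-36) + 2 = -8*((1/4)*5/7 + 12)*(-36) + 2 = -8*((1/4)*(1/7)*5 + 12)*(-36) + 2 = -8*(5/28 + 12)*(-36) + 2 = -8*341/28*(-36) + 2 = -682/7*(-36) + 2 = 24552/7 + 2 = 24566/7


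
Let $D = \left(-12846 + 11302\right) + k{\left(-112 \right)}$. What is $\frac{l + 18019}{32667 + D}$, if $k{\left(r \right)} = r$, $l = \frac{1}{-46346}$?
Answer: $\frac{835108573}{1437235806} \approx 0.58105$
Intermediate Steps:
$l = - \frac{1}{46346} \approx -2.1577 \cdot 10^{-5}$
$D = -1656$ ($D = \left(-12846 + 11302\right) - 112 = -1544 - 112 = -1656$)
$\frac{l + 18019}{32667 + D} = \frac{- \frac{1}{46346} + 18019}{32667 - 1656} = \frac{835108573}{46346 \cdot 31011} = \frac{835108573}{46346} \cdot \frac{1}{31011} = \frac{835108573}{1437235806}$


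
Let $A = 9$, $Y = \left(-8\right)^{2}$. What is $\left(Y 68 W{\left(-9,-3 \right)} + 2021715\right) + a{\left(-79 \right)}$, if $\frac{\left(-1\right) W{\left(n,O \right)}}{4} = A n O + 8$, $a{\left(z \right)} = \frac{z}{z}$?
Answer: $-2347692$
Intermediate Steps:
$Y = 64$
$a{\left(z \right)} = 1$
$W{\left(n,O \right)} = -32 - 36 O n$ ($W{\left(n,O \right)} = - 4 \left(9 n O + 8\right) = - 4 \left(9 O n + 8\right) = - 4 \left(8 + 9 O n\right) = -32 - 36 O n$)
$\left(Y 68 W{\left(-9,-3 \right)} + 2021715\right) + a{\left(-79 \right)} = \left(64 \cdot 68 \left(-32 - \left(-108\right) \left(-9\right)\right) + 2021715\right) + 1 = \left(4352 \left(-32 - 972\right) + 2021715\right) + 1 = \left(4352 \left(-1004\right) + 2021715\right) + 1 = \left(-4369408 + 2021715\right) + 1 = -2347693 + 1 = -2347692$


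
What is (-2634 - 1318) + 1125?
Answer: -2827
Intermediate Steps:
(-2634 - 1318) + 1125 = -3952 + 1125 = -2827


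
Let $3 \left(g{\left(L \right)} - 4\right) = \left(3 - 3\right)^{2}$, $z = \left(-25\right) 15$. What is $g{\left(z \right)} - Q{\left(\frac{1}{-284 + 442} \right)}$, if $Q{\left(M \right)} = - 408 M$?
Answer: $\frac{520}{79} \approx 6.5823$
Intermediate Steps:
$z = -375$
$g{\left(L \right)} = 4$ ($g{\left(L \right)} = 4 + \frac{\left(3 - 3\right)^{2}}{3} = 4 + \frac{0^{2}}{3} = 4 + \frac{1}{3} \cdot 0 = 4 + 0 = 4$)
$g{\left(z \right)} - Q{\left(\frac{1}{-284 + 442} \right)} = 4 - - \frac{408}{-284 + 442} = 4 - - \frac{408}{158} = 4 - \left(-408\right) \frac{1}{158} = 4 - - \frac{204}{79} = 4 + \frac{204}{79} = \frac{520}{79}$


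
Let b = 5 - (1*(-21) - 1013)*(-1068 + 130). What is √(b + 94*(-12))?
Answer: I*√971015 ≈ 985.4*I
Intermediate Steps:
b = -969887 (b = 5 - (-21 - 1013)*(-938) = 5 - (-1034)*(-938) = 5 - 1*969892 = 5 - 969892 = -969887)
√(b + 94*(-12)) = √(-969887 + 94*(-12)) = √(-969887 - 1128) = √(-971015) = I*√971015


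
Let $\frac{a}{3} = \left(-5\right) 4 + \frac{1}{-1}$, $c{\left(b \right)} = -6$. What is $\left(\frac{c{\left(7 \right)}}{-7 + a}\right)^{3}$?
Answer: $\frac{27}{42875} \approx 0.00062974$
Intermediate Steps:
$a = -63$ ($a = 3 \left(\left(-5\right) 4 + \frac{1}{-1}\right) = 3 \left(-20 - 1\right) = 3 \left(-21\right) = -63$)
$\left(\frac{c{\left(7 \right)}}{-7 + a}\right)^{3} = \left(- \frac{6}{-7 - 63}\right)^{3} = \left(- \frac{6}{-70}\right)^{3} = \left(\left(-6\right) \left(- \frac{1}{70}\right)\right)^{3} = \left(\frac{3}{35}\right)^{3} = \frac{27}{42875}$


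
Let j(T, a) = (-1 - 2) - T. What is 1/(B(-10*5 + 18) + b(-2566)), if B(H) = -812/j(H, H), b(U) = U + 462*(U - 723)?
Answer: -1/1522112 ≈ -6.5698e-7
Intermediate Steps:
j(T, a) = -3 - T
b(U) = -334026 + 463*U (b(U) = U + 462*(-723 + U) = U + (-334026 + 462*U) = -334026 + 463*U)
B(H) = -812/(-3 - H)
1/(B(-10*5 + 18) + b(-2566)) = 1/(812/(3 + (-10*5 + 18)) + (-334026 + 463*(-2566))) = 1/(812/(3 + (-50 + 18)) + (-334026 - 1188058)) = 1/(812/(3 - 32) - 1522084) = 1/(812/(-29) - 1522084) = 1/(812*(-1/29) - 1522084) = 1/(-28 - 1522084) = 1/(-1522112) = -1/1522112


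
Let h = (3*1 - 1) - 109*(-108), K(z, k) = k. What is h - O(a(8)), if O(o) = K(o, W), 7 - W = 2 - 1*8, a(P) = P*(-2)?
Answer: 11761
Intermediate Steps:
a(P) = -2*P
W = 13 (W = 7 - (2 - 1*8) = 7 - (2 - 8) = 7 - 1*(-6) = 7 + 6 = 13)
O(o) = 13
h = 11774 (h = (3 - 1) + 11772 = 2 + 11772 = 11774)
h - O(a(8)) = 11774 - 1*13 = 11774 - 13 = 11761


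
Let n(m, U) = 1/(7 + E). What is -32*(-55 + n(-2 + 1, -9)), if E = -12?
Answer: 8832/5 ≈ 1766.4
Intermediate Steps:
n(m, U) = -⅕ (n(m, U) = 1/(7 - 12) = 1/(-5) = -⅕)
-32*(-55 + n(-2 + 1, -9)) = -32*(-55 - ⅕) = -32*(-276/5) = 8832/5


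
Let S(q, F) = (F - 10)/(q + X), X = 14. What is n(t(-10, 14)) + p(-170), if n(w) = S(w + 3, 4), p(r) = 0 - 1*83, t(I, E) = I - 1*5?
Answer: -86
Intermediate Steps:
t(I, E) = -5 + I (t(I, E) = I - 5 = -5 + I)
p(r) = -83 (p(r) = 0 - 83 = -83)
S(q, F) = (-10 + F)/(14 + q) (S(q, F) = (F - 10)/(q + 14) = (-10 + F)/(14 + q))
n(w) = -6/(17 + w) (n(w) = (-10 + 4)/(14 + (w + 3)) = -6/(14 + (3 + w)) = -6/(17 + w))
n(t(-10, 14)) + p(-170) = -6/(17 + (-5 - 10)) - 83 = -6/(17 - 15) - 83 = -6/2 - 83 = -6*½ - 83 = -3 - 83 = -86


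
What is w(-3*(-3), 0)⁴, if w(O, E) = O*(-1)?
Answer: 6561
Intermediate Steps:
w(O, E) = -O
w(-3*(-3), 0)⁴ = (-(-3)*(-3))⁴ = (-1*9)⁴ = (-9)⁴ = 6561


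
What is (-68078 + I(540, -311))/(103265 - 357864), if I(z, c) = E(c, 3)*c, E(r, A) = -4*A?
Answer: 64346/254599 ≈ 0.25273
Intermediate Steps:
I(z, c) = -12*c (I(z, c) = (-4*3)*c = -12*c)
(-68078 + I(540, -311))/(103265 - 357864) = (-68078 - 12*(-311))/(103265 - 357864) = (-68078 + 3732)/(-254599) = -64346*(-1/254599) = 64346/254599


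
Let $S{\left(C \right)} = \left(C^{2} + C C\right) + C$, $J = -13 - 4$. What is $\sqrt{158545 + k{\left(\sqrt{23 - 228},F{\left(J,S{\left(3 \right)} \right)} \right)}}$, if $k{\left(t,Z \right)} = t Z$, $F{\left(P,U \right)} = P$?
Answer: $\sqrt{158545 - 17 i \sqrt{205}} \approx 398.18 - 0.306 i$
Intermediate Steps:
$J = -17$
$S{\left(C \right)} = C + 2 C^{2}$ ($S{\left(C \right)} = \left(C^{2} + C^{2}\right) + C = 2 C^{2} + C = C + 2 C^{2}$)
$k{\left(t,Z \right)} = Z t$
$\sqrt{158545 + k{\left(\sqrt{23 - 228},F{\left(J,S{\left(3 \right)} \right)} \right)}} = \sqrt{158545 - 17 \sqrt{23 - 228}} = \sqrt{158545 - 17 \sqrt{-205}} = \sqrt{158545 - 17 i \sqrt{205}}$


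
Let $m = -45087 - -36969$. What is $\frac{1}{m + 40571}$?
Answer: $\frac{1}{32453} \approx 3.0814 \cdot 10^{-5}$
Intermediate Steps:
$m = -8118$ ($m = -45087 + 36969 = -8118$)
$\frac{1}{m + 40571} = \frac{1}{-8118 + 40571} = \frac{1}{32453}$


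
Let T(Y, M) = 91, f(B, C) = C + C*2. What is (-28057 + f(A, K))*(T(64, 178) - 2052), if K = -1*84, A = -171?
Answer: 55513949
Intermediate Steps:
K = -84
f(B, C) = 3*C (f(B, C) = C + 2*C = 3*C)
(-28057 + f(A, K))*(T(64, 178) - 2052) = (-28057 + 3*(-84))*(91 - 2052) = (-28057 - 252)*(-1961) = -28309*(-1961) = 55513949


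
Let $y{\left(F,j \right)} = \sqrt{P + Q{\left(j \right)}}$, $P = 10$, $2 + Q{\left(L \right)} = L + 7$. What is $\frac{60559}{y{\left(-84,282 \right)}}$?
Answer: $\frac{60559 \sqrt{33}}{99} \approx 3514.0$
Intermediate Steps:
$Q{\left(L \right)} = 5 + L$ ($Q{\left(L \right)} = -2 + \left(L + 7\right) = -2 + \left(7 + L\right) = 5 + L$)
$y{\left(F,j \right)} = \sqrt{15 + j}$ ($y{\left(F,j \right)} = \sqrt{10 + \left(5 + j\right)} = \sqrt{15 + j}$)
$\frac{60559}{y{\left(-84,282 \right)}} = \frac{60559}{\sqrt{15 + 282}} = \frac{60559}{\sqrt{297}} = \frac{60559}{3 \sqrt{33}} = 60559 \frac{\sqrt{33}}{99} = \frac{60559 \sqrt{33}}{99}$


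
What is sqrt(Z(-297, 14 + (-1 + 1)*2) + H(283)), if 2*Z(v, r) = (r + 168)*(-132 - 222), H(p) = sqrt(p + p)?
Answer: sqrt(-32214 + sqrt(566)) ≈ 179.42*I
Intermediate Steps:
H(p) = sqrt(2)*sqrt(p) (H(p) = sqrt(2*p) = sqrt(2)*sqrt(p))
Z(v, r) = -29736 - 177*r (Z(v, r) = ((r + 168)*(-132 - 222))/2 = ((168 + r)*(-354))/2 = (-59472 - 354*r)/2 = -29736 - 177*r)
sqrt(Z(-297, 14 + (-1 + 1)*2) + H(283)) = sqrt((-29736 - 177*(14 + (-1 + 1)*2)) + sqrt(2)*sqrt(283)) = sqrt((-29736 - 177*(14 + 0*2)) + sqrt(566)) = sqrt((-29736 - 177*(14 + 0)) + sqrt(566)) = sqrt((-29736 - 177*14) + sqrt(566)) = sqrt((-29736 - 2478) + sqrt(566)) = sqrt(-32214 + sqrt(566))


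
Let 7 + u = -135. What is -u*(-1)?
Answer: -142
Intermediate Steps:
u = -142 (u = -7 - 135 = -142)
-u*(-1) = -1*(-142)*(-1) = 142*(-1) = -142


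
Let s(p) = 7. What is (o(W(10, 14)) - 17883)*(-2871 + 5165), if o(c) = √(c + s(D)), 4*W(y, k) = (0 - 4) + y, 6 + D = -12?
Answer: -41023602 + 1147*√34 ≈ -4.1017e+7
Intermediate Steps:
D = -18 (D = -6 - 12 = -18)
W(y, k) = -1 + y/4 (W(y, k) = ((0 - 4) + y)/4 = (-4 + y)/4 = -1 + y/4)
o(c) = √(7 + c) (o(c) = √(c + 7) = √(7 + c))
(o(W(10, 14)) - 17883)*(-2871 + 5165) = (√(7 + (-1 + (¼)*10)) - 17883)*(-2871 + 5165) = (√(7 + (-1 + 5/2)) - 17883)*2294 = (√(7 + 3/2) - 17883)*2294 = (√(17/2) - 17883)*2294 = (√34/2 - 17883)*2294 = (-17883 + √34/2)*2294 = -41023602 + 1147*√34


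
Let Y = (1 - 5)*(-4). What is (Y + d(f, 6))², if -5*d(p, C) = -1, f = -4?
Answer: 6561/25 ≈ 262.44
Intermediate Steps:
d(p, C) = ⅕ (d(p, C) = -⅕*(-1) = ⅕)
Y = 16 (Y = -4*(-4) = 16)
(Y + d(f, 6))² = (16 + ⅕)² = (81/5)² = 6561/25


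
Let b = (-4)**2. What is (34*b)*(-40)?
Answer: -21760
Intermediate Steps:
b = 16
(34*b)*(-40) = (34*16)*(-40) = 544*(-40) = -21760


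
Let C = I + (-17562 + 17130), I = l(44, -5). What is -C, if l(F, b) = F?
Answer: 388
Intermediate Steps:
I = 44
C = -388 (C = 44 + (-17562 + 17130) = 44 - 432 = -388)
-C = -1*(-388) = 388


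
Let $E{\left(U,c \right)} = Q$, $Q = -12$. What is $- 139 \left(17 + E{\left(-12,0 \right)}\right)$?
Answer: $-695$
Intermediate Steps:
$E{\left(U,c \right)} = -12$
$- 139 \left(17 + E{\left(-12,0 \right)}\right) = - 139 \left(17 - 12\right) = \left(-139\right) 5 = -695$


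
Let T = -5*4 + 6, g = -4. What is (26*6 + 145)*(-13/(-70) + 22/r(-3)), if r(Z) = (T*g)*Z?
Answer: 989/60 ≈ 16.483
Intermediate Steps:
T = -14 (T = -20 + 6 = -14)
r(Z) = 56*Z (r(Z) = (-14*(-4))*Z = 56*Z)
(26*6 + 145)*(-13/(-70) + 22/r(-3)) = (26*6 + 145)*(-13/(-70) + 22/((56*(-3)))) = (156 + 145)*(-13*(-1/70) + 22/(-168)) = 301*(13/70 + 22*(-1/168)) = 301*(13/70 - 11/84) = 301*(23/420) = 989/60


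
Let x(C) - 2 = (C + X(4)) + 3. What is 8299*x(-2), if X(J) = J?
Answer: 58093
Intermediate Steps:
x(C) = 9 + C (x(C) = 2 + ((C + 4) + 3) = 2 + ((4 + C) + 3) = 2 + (7 + C) = 9 + C)
8299*x(-2) = 8299*(9 - 2) = 8299*7 = 58093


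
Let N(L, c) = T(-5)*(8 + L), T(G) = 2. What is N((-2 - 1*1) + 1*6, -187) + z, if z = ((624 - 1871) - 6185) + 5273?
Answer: -2137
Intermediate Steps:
N(L, c) = 16 + 2*L (N(L, c) = 2*(8 + L) = 16 + 2*L)
z = -2159 (z = (-1247 - 6185) + 5273 = -7432 + 5273 = -2159)
N((-2 - 1*1) + 1*6, -187) + z = (16 + 2*((-2 - 1*1) + 1*6)) - 2159 = (16 + 2*((-2 - 1) + 6)) - 2159 = (16 + 2*(-3 + 6)) - 2159 = (16 + 2*3) - 2159 = (16 + 6) - 2159 = 22 - 2159 = -2137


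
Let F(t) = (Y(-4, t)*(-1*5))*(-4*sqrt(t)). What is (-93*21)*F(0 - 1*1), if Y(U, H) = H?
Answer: 39060*I ≈ 39060.0*I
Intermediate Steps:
F(t) = 20*t**(3/2) (F(t) = (t*(-1*5))*(-4*sqrt(t)) = (t*(-5))*(-4*sqrt(t)) = (-5*t)*(-4*sqrt(t)) = 20*t**(3/2))
(-93*21)*F(0 - 1*1) = (-93*21)*(20*(0 - 1*1)**(3/2)) = -39060*(0 - 1)**(3/2) = -39060*(-1)**(3/2) = -39060*(-I) = -(-39060)*I = 39060*I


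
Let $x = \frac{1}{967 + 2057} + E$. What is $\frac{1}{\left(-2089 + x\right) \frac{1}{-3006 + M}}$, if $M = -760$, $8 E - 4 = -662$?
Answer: $\frac{11388384}{6565859} \approx 1.7345$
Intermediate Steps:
$E = - \frac{329}{4}$ ($E = \frac{1}{2} + \frac{1}{8} \left(-662\right) = \frac{1}{2} - \frac{331}{4} = - \frac{329}{4} \approx -82.25$)
$x = - \frac{248723}{3024}$ ($x = \frac{1}{967 + 2057} - \frac{329}{4} = \frac{1}{3024} - \frac{329}{4} = - \frac{248723}{3024} \approx -82.25$)
$\frac{1}{\left(-2089 + x\right) \frac{1}{-3006 + M}} = \frac{1}{\left(-2089 - \frac{248723}{3024}\right) \frac{1}{-3006 - 760}} = \frac{1}{\left(- \frac{6565859}{3024}\right) \frac{1}{-3766}} = \frac{1}{\left(- \frac{6565859}{3024}\right) \left(- \frac{1}{3766}\right)} = \frac{1}{\frac{6565859}{11388384}} = \frac{11388384}{6565859}$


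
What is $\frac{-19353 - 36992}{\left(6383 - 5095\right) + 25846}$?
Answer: $- \frac{56345}{27134} \approx -2.0765$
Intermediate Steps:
$\frac{-19353 - 36992}{\left(6383 - 5095\right) + 25846} = - \frac{56345}{\left(6383 - 5095\right) + 25846} = - \frac{56345}{1288 + 25846} = - \frac{56345}{27134}$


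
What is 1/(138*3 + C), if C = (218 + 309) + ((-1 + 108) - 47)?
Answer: 1/1001 ≈ 0.00099900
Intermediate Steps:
C = 587 (C = 527 + (107 - 47) = 527 + 60 = 587)
1/(138*3 + C) = 1/(138*3 + 587) = 1/(414 + 587) = 1/1001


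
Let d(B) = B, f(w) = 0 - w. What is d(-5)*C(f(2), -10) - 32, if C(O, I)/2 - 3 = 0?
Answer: -62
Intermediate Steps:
f(w) = -w
C(O, I) = 6 (C(O, I) = 6 + 2*0 = 6 + 0 = 6)
d(-5)*C(f(2), -10) - 32 = -5*6 - 32 = -30 - 32 = -62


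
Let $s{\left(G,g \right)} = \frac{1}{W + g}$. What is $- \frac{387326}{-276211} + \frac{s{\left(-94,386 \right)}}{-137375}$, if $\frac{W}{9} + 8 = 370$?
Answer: $\frac{193893265030789}{138269707439500} \approx 1.4023$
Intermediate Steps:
$W = 3258$ ($W = -72 + 9 \cdot 370 = -72 + 3330 = 3258$)
$s{\left(G,g \right)} = \frac{1}{3258 + g}$
$- \frac{387326}{-276211} + \frac{s{\left(-94,386 \right)}}{-137375} = - \frac{387326}{-276211} + \frac{1}{\left(3258 + 386\right) \left(-137375\right)} = \left(-387326\right) \left(- \frac{1}{276211}\right) + \frac{1}{3644} \left(- \frac{1}{137375}\right) = \frac{387326}{276211} + \frac{1}{3644} \left(- \frac{1}{137375}\right) = \frac{387326}{276211} - \frac{1}{500594500} = \frac{193893265030789}{138269707439500}$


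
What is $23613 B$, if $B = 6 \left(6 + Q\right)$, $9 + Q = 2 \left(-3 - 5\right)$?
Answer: $-2691882$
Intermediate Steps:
$Q = -25$ ($Q = -9 + 2 \left(-3 - 5\right) = -9 + 2 \left(-8\right) = -9 - 16 = -25$)
$B = -114$ ($B = 6 \left(6 - 25\right) = 6 \left(-19\right) = -114$)
$23613 B = 23613 \left(-114\right) = -2691882$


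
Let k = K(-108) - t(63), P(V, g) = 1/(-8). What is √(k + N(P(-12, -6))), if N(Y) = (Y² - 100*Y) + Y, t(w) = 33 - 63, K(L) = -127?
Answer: 19*I*√15/8 ≈ 9.1983*I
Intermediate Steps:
P(V, g) = -⅛
t(w) = -30
N(Y) = Y² - 99*Y
k = -97 (k = -127 - 1*(-30) = -127 + 30 = -97)
√(k + N(P(-12, -6))) = √(-97 - (-99 - ⅛)/8) = √(-97 - ⅛*(-793/8)) = √(-97 + 793/64) = √(-5415/64) = 19*I*√15/8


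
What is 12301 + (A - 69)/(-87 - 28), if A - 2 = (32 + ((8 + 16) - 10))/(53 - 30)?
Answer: 282936/23 ≈ 12302.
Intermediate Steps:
A = 4 (A = 2 + (32 + ((8 + 16) - 10))/(53 - 30) = 2 + (32 + (24 - 10))/23 = 2 + (32 + 14)*(1/23) = 2 + 46*(1/23) = 2 + 2 = 4)
12301 + (A - 69)/(-87 - 28) = 12301 + (4 - 69)/(-87 - 28) = 12301 - 65/(-115) = 12301 - 1/115*(-65) = 12301 + 13/23 = 282936/23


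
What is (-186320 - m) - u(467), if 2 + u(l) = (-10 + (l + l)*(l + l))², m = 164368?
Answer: -760987894402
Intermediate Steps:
u(l) = -2 + (-10 + 4*l²)² (u(l) = -2 + (-10 + (l + l)*(l + l))² = -2 + (-10 + (2*l)*(2*l))² = -2 + (-10 + 4*l²)²)
(-186320 - m) - u(467) = (-186320 - 1*164368) - (98 - 80*467² + 16*467⁴) = (-186320 - 164368) - (98 - 80*218089 + 16*47562811921) = -350688 - (98 - 17447120 + 761004990736) = -350688 - 1*760987543714 = -350688 - 760987543714 = -760987894402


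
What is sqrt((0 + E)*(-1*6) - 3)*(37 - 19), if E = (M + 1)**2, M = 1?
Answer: 54*I*sqrt(3) ≈ 93.531*I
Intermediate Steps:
E = 4 (E = (1 + 1)**2 = 2**2 = 4)
sqrt((0 + E)*(-1*6) - 3)*(37 - 19) = sqrt((0 + 4)*(-1*6) - 3)*(37 - 19) = sqrt(4*(-6) - 3)*18 = sqrt(-24 - 3)*18 = sqrt(-27)*18 = (3*I*sqrt(3))*18 = 54*I*sqrt(3)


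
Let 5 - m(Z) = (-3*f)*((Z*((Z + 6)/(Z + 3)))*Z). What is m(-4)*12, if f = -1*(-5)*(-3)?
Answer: 17340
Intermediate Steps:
f = -15 (f = 5*(-3) = -15)
m(Z) = 5 - 45*Z**2*(6 + Z)/(3 + Z) (m(Z) = 5 - (-3*(-15))*(Z*((Z + 6)/(Z + 3)))*Z = 5 - 45*(Z*((6 + Z)/(3 + Z)))*Z = 5 - 45*(Z*(6 + Z)/(3 + Z))*Z = 5 - 45*Z**2*(6 + Z)/(3 + Z))
m(-4)*12 = (5*(3 - 4 - 54*(-4)**2 - 9*(-4)**3)/(3 - 4))*12 = (5*(3 - 4 - 54*16 - 9*(-64))/(-1))*12 = (5*(-1)*(3 - 4 - 864 + 576))*12 = (5*(-1)*(-289))*12 = 1445*12 = 17340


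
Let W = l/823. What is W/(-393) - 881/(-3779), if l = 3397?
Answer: 272112496/1222275981 ≈ 0.22263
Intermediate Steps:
W = 3397/823 ≈ 4.1276
W/(-393) - 881/(-3779) = (3397/823)/(-393) - 881/(-3779) = (3397/823)*(-1/393) - 881*(-1/3779) = -3397/323439 + 881/3779 = 272112496/1222275981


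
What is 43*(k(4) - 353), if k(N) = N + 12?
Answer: -14491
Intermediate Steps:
k(N) = 12 + N
43*(k(4) - 353) = 43*((12 + 4) - 353) = 43*(16 - 353) = 43*(-337) = -14491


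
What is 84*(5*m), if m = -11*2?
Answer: -9240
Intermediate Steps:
m = -22
84*(5*m) = 84*(5*(-22)) = 84*(-110) = -9240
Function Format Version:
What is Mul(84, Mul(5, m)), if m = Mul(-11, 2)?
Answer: -9240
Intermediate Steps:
m = -22
Mul(84, Mul(5, m)) = Mul(84, Mul(5, -22)) = Mul(84, -110) = -9240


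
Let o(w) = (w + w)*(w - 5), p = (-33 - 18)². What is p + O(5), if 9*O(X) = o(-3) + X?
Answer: 23462/9 ≈ 2606.9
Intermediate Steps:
p = 2601 (p = (-51)² = 2601)
o(w) = 2*w*(-5 + w) (o(w) = (2*w)*(-5 + w) = 2*w*(-5 + w))
O(X) = 16/3 + X/9 (O(X) = (2*(-3)*(-5 - 3) + X)/9 = (2*(-3)*(-8) + X)/9 = (48 + X)/9 = 16/3 + X/9)
p + O(5) = 2601 + (16/3 + (⅑)*5) = 2601 + (16/3 + 5/9) = 2601 + 53/9 = 23462/9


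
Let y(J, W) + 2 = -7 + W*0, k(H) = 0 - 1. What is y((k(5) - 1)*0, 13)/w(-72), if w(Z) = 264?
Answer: -3/88 ≈ -0.034091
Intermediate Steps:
k(H) = -1
y(J, W) = -9 (y(J, W) = -2 + (-7 + W*0) = -2 + (-7 + 0) = -2 - 7 = -9)
y((k(5) - 1)*0, 13)/w(-72) = -9/264 = -9*1/264 = -3/88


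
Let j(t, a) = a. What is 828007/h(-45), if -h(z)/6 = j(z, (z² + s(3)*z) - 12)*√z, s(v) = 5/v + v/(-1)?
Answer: 828007*I*√5/186570 ≈ 9.9238*I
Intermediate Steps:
s(v) = -v + 5/v (s(v) = 5/v + v*(-1) = 5/v - v = -v + 5/v)
h(z) = -6*√z*(-12 + z² - 4*z/3) (h(z) = -6*((z² + (-1*3 + 5/3)*z) - 12)*√z = -6*((z² + (-3 + 5*(⅓))*z) - 12)*√z = -6*((z² + (-3 + 5/3)*z) - 12)*√z = -6*((z² - 4*z/3) - 12)*√z = -6*(-12 + z² - 4*z/3)*√z = -6*√z*(-12 + z² - 4*z/3))
828007/h(-45) = 828007/((√(-45)*(72 - 6*(-45)² + 8*(-45)))) = 828007/(((3*I*√5)*(72 - 6*2025 - 360))) = 828007/(((3*I*√5)*(72 - 12150 - 360))) = 828007/(((3*I*√5)*(-12438))) = 828007/((-37314*I*√5)) = 828007*(I*√5/186570) = 828007*I*√5/186570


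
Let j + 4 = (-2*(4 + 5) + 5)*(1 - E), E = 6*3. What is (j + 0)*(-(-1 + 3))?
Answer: -434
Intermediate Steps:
E = 18
j = 217 (j = -4 + (-2*(4 + 5) + 5)*(1 - 1*18) = -4 + (-2*9 + 5)*(1 - 18) = -4 + (-18 + 5)*(-17) = -4 - 13*(-17) = -4 + 221 = 217)
(j + 0)*(-(-1 + 3)) = (217 + 0)*(-(-1 + 3)) = 217*(-1*2) = 217*(-2) = -434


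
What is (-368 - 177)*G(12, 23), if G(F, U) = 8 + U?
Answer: -16895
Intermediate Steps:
(-368 - 177)*G(12, 23) = (-368 - 177)*(8 + 23) = -545*31 = -16895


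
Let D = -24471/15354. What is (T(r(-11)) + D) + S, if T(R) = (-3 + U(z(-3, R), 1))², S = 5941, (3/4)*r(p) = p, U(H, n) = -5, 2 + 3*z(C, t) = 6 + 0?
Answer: 10241811/1706 ≈ 6003.4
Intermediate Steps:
z(C, t) = 4/3 (z(C, t) = -⅔ + (6 + 0)/3 = -⅔ + (⅓)*6 = -⅔ + 2 = 4/3)
r(p) = 4*p/3
D = -2719/1706 (D = -24471*1/15354 = -2719/1706 ≈ -1.5938)
T(R) = 64 (T(R) = (-3 - 5)² = (-8)² = 64)
(T(r(-11)) + D) + S = (64 - 2719/1706) + 5941 = 106465/1706 + 5941 = 10241811/1706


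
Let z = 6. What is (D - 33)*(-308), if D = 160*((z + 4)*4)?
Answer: -1961036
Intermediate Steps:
D = 6400 (D = 160*((6 + 4)*4) = 160*(10*4) = 160*40 = 6400)
(D - 33)*(-308) = (6400 - 33)*(-308) = 6367*(-308) = -1961036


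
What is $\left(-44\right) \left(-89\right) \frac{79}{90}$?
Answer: $\frac{154682}{45} \approx 3437.4$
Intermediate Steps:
$\left(-44\right) \left(-89\right) \frac{79}{90} = 3916 \cdot 79 \cdot \frac{1}{90} = 3916 \cdot \frac{79}{90} = \frac{154682}{45}$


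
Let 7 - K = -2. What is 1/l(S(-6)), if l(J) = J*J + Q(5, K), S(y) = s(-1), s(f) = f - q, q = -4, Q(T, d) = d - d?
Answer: ⅑ ≈ 0.11111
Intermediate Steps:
K = 9 (K = 7 - 1*(-2) = 7 + 2 = 9)
Q(T, d) = 0
s(f) = 4 + f (s(f) = f - 1*(-4) = f + 4 = 4 + f)
S(y) = 3 (S(y) = 4 - 1 = 3)
l(J) = J² (l(J) = J*J + 0 = J² + 0 = J²)
1/l(S(-6)) = 1/(3²) = 1/9 = ⅑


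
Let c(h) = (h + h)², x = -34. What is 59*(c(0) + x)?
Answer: -2006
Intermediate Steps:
c(h) = 4*h² (c(h) = (2*h)² = 4*h²)
59*(c(0) + x) = 59*(4*0² - 34) = 59*(4*0 - 34) = 59*(0 - 34) = 59*(-34) = -2006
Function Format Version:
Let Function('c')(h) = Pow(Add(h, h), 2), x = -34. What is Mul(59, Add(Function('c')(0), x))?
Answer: -2006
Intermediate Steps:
Function('c')(h) = Mul(4, Pow(h, 2)) (Function('c')(h) = Pow(Mul(2, h), 2) = Mul(4, Pow(h, 2)))
Mul(59, Add(Function('c')(0), x)) = Mul(59, Add(Mul(4, Pow(0, 2)), -34)) = Mul(59, Add(Mul(4, 0), -34)) = Mul(59, Add(0, -34)) = Mul(59, -34) = -2006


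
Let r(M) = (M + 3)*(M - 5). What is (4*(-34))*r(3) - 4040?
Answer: -2408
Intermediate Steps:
r(M) = (-5 + M)*(3 + M) (r(M) = (3 + M)*(-5 + M) = (-5 + M)*(3 + M))
(4*(-34))*r(3) - 4040 = (4*(-34))*(-15 + 3² - 2*3) - 4040 = -136*(-15 + 9 - 6) - 4040 = -136*(-12) - 4040 = 1632 - 4040 = -2408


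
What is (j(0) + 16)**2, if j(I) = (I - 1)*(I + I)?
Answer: 256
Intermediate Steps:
j(I) = 2*I*(-1 + I) (j(I) = (-1 + I)*(2*I) = 2*I*(-1 + I))
(j(0) + 16)**2 = (2*0*(-1 + 0) + 16)**2 = (2*0*(-1) + 16)**2 = (0 + 16)**2 = 16**2 = 256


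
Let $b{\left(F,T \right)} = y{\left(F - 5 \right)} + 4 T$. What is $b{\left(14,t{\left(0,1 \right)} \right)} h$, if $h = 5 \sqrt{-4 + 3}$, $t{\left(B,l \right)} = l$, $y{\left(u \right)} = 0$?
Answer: $20 i \approx 20.0 i$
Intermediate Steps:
$b{\left(F,T \right)} = 4 T$ ($b{\left(F,T \right)} = 0 + 4 T = 4 T$)
$h = 5 i$ ($h = 5 \sqrt{-1} = 5 i \approx 5.0 i$)
$b{\left(14,t{\left(0,1 \right)} \right)} h = 4 \cdot 1 \cdot 5 i = 4 \cdot 5 i = 20 i$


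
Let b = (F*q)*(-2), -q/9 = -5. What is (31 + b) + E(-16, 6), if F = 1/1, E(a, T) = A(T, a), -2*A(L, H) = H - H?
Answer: -59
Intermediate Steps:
A(L, H) = 0 (A(L, H) = -(H - H)/2 = -½*0 = 0)
E(a, T) = 0
q = 45 (q = -9*(-5) = 45)
F = 1
b = -90 (b = (1*45)*(-2) = 45*(-2) = -90)
(31 + b) + E(-16, 6) = (31 - 90) + 0 = -59 + 0 = -59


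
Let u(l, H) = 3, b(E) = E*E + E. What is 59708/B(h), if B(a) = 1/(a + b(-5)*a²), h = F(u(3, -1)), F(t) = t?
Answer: 10926564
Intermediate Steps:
b(E) = E + E² (b(E) = E² + E = E + E²)
h = 3
B(a) = 1/(a + 20*a²) (B(a) = 1/(a + (-5*(1 - 5))*a²) = 1/(a + (-5*(-4))*a²) = 1/(a + 20*a²))
59708/B(h) = 59708/((1/(3*(1 + 20*3)))) = 59708/((1/(3*(1 + 60)))) = 59708/(((⅓)/61)) = 59708/(((⅓)*(1/61))) = 59708/(1/183) = 59708*183 = 10926564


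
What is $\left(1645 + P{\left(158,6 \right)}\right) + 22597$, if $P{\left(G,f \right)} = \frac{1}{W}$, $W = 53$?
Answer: $\frac{1284827}{53} \approx 24242.0$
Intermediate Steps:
$P{\left(G,f \right)} = \frac{1}{53}$
$\left(1645 + P{\left(158,6 \right)}\right) + 22597 = \left(1645 + \frac{1}{53}\right) + 22597 = \frac{87186}{53} + 22597 = \frac{1284827}{53}$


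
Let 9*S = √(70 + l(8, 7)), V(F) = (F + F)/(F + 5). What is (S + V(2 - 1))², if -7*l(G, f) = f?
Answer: (3 + √69)²/81 ≈ 1.5783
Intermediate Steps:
l(G, f) = -f/7
V(F) = 2*F/(5 + F) (V(F) = (2*F)/(5 + F) = 2*F/(5 + F))
S = √69/9 (S = √(70 - ⅐*7)/9 = √(70 - 1)/9 = √69/9 ≈ 0.92296)
(S + V(2 - 1))² = (√69/9 + 2*(2 - 1)/(5 + (2 - 1)))² = (√69/9 + 2*1/(5 + 1))² = (√69/9 + 2*1/6)² = (√69/9 + 2*1*(⅙))² = (√69/9 + ⅓)² = (⅓ + √69/9)²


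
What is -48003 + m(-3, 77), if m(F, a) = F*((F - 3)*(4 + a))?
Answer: -46545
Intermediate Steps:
m(F, a) = F*(-3 + F)*(4 + a) (m(F, a) = F*((-3 + F)*(4 + a)) = F*(-3 + F)*(4 + a))
-48003 + m(-3, 77) = -48003 - 3*(-12 - 3*77 + 4*(-3) - 3*77) = -48003 - 3*(-12 - 231 - 12 - 231) = -48003 - 3*(-486) = -48003 + 1458 = -46545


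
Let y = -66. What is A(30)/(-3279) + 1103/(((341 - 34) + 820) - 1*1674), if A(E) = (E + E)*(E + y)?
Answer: -811739/597871 ≈ -1.3577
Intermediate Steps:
A(E) = 2*E*(-66 + E) (A(E) = (E + E)*(E - 66) = (2*E)*(-66 + E) = 2*E*(-66 + E))
A(30)/(-3279) + 1103/(((341 - 34) + 820) - 1*1674) = (2*30*(-66 + 30))/(-3279) + 1103/(((341 - 34) + 820) - 1*1674) = (2*30*(-36))*(-1/3279) + 1103/((307 + 820) - 1674) = -2160*(-1/3279) + 1103/(1127 - 1674) = 720/1093 + 1103/(-547) = 720/1093 + 1103*(-1/547) = 720/1093 - 1103/547 = -811739/597871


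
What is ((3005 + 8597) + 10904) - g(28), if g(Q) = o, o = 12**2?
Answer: 22362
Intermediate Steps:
o = 144
g(Q) = 144
((3005 + 8597) + 10904) - g(28) = ((3005 + 8597) + 10904) - 1*144 = (11602 + 10904) - 144 = 22506 - 144 = 22362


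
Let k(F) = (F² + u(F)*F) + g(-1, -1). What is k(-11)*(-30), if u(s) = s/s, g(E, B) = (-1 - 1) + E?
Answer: -3210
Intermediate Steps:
g(E, B) = -2 + E
u(s) = 1
k(F) = -3 + F + F² (k(F) = (F² + 1*F) + (-2 - 1) = (F² + F) - 3 = (F + F²) - 3 = -3 + F + F²)
k(-11)*(-30) = (-3 - 11 + (-11)²)*(-30) = (-3 - 11 + 121)*(-30) = 107*(-30) = -3210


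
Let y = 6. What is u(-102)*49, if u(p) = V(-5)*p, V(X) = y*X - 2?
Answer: 159936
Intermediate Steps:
V(X) = -2 + 6*X (V(X) = 6*X - 2 = -2 + 6*X)
u(p) = -32*p (u(p) = (-2 + 6*(-5))*p = (-2 - 30)*p = -32*p)
u(-102)*49 = -32*(-102)*49 = 3264*49 = 159936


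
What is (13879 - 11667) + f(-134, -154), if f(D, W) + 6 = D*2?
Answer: 1938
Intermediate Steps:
f(D, W) = -6 + 2*D (f(D, W) = -6 + D*2 = -6 + 2*D)
(13879 - 11667) + f(-134, -154) = (13879 - 11667) + (-6 + 2*(-134)) = 2212 + (-6 - 268) = 2212 - 274 = 1938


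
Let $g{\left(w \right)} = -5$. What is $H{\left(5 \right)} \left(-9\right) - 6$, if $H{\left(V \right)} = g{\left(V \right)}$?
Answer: $39$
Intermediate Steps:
$H{\left(V \right)} = -5$
$H{\left(5 \right)} \left(-9\right) - 6 = \left(-5\right) \left(-9\right) - 6 = 45 - 6 = 39$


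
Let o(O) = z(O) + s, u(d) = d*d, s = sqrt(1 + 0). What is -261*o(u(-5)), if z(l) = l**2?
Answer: -163386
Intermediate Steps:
s = 1 (s = sqrt(1) = 1)
u(d) = d**2
o(O) = 1 + O**2 (o(O) = O**2 + 1 = 1 + O**2)
-261*o(u(-5)) = -261*(1 + ((-5)**2)**2) = -261*(1 + 25**2) = -261*(1 + 625) = -261*626 = -163386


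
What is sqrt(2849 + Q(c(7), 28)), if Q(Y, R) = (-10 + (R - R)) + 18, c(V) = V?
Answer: sqrt(2857) ≈ 53.451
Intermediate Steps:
Q(Y, R) = 8 (Q(Y, R) = (-10 + 0) + 18 = -10 + 18 = 8)
sqrt(2849 + Q(c(7), 28)) = sqrt(2849 + 8) = sqrt(2857)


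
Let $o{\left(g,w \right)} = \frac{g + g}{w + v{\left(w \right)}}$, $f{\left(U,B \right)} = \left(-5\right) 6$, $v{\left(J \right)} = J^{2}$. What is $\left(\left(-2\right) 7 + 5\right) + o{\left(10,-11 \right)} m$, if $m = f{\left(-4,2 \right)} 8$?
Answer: $- \frac{579}{11} \approx -52.636$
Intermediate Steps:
$f{\left(U,B \right)} = -30$
$o{\left(g,w \right)} = \frac{2 g}{w + w^{2}}$ ($o{\left(g,w \right)} = \frac{g + g}{w + w^{2}} = \frac{2 g}{w + w^{2}}$)
$m = -240$ ($m = \left(-30\right) 8 = -240$)
$\left(\left(-2\right) 7 + 5\right) + o{\left(10,-11 \right)} m = \left(\left(-2\right) 7 + 5\right) + 2 \cdot 10 \frac{1}{-11} \frac{1}{1 - 11} \left(-240\right) = \left(-14 + 5\right) + 2 \cdot 10 \left(- \frac{1}{11}\right) \frac{1}{-10} \left(-240\right) = -9 + 2 \cdot 10 \left(- \frac{1}{11}\right) \left(- \frac{1}{10}\right) \left(-240\right) = -9 + \frac{2}{11} \left(-240\right) = -9 - \frac{480}{11} = - \frac{579}{11}$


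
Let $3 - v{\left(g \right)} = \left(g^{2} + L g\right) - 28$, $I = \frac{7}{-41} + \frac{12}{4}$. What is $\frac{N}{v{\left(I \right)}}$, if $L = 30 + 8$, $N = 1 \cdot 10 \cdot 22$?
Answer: $- \frac{369820}{142073} \approx -2.603$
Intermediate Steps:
$N = 220$ ($N = 10 \cdot 22 = 220$)
$I = \frac{116}{41}$ ($I = 7 \left(- \frac{1}{41}\right) + 12 \cdot \frac{1}{4} = - \frac{7}{41} + 3 = \frac{116}{41} \approx 2.8293$)
$L = 38$
$v{\left(g \right)} = 31 - g^{2} - 38 g$ ($v{\left(g \right)} = 3 - \left(\left(g^{2} + 38 g\right) - 28\right) = 3 - \left(-28 + g^{2} + 38 g\right) = 31 - g^{2} - 38 g$)
$\frac{N}{v{\left(I \right)}} = \frac{220}{31 - \left(\frac{116}{41}\right)^{2} - \frac{4408}{41}} = \frac{220}{31 - \frac{13456}{1681} - \frac{4408}{41}} = \frac{220}{- \frac{142073}{1681}} = 220 \left(- \frac{1681}{142073}\right) = - \frac{369820}{142073}$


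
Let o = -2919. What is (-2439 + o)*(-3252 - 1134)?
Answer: 23500188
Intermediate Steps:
(-2439 + o)*(-3252 - 1134) = (-2439 - 2919)*(-3252 - 1134) = -5358*(-4386) = 23500188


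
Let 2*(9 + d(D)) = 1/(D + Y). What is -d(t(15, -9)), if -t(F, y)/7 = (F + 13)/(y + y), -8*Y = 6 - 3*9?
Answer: 8721/973 ≈ 8.9630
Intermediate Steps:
Y = 21/8 (Y = -(6 - 3*9)/8 = -(6 - 27)/8 = -⅛*(-21) = 21/8 ≈ 2.6250)
t(F, y) = -7*(13 + F)/(2*y) (t(F, y) = -7*(F + 13)/(y + y) = -7*(13 + F)/(2*y))
d(D) = -9 + 1/(2*(21/8 + D)) (d(D) = -9 + 1/(2*(D + 21/8)) = -9 + 1/(2*(21/8 + D)))
-d(t(15, -9)) = -(-185 - 252*(-13 - 1*15)/(-9))/(21 + 8*((7/2)*(-13 - 1*15)/(-9))) = -(-185 - 252*(-1)*(-13 - 15)/9)/(21 + 8*((7/2)*(-⅑)*(-13 - 15))) = -(-185 - 252*(-1)*(-28)/9)/(21 + 8*((7/2)*(-⅑)*(-28))) = -(-185 - 72*98/9)/(21 + 8*(98/9)) = -(-185 - 784)/(21 + 784/9) = -(-969)/973/9 = -9*(-969)/973 = -1*(-8721/973) = 8721/973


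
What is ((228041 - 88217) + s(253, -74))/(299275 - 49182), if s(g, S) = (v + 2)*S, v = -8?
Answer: 140268/250093 ≈ 0.56086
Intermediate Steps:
s(g, S) = -6*S (s(g, S) = (-8 + 2)*S = -6*S)
((228041 - 88217) + s(253, -74))/(299275 - 49182) = ((228041 - 88217) - 6*(-74))/(299275 - 49182) = (139824 + 444)/250093 = 140268*(1/250093) = 140268/250093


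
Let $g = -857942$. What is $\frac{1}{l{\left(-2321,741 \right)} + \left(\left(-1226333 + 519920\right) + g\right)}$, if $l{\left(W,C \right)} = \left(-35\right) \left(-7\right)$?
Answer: $- \frac{1}{1564110} \approx -6.3934 \cdot 10^{-7}$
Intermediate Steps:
$l{\left(W,C \right)} = 245$
$\frac{1}{l{\left(-2321,741 \right)} + \left(\left(-1226333 + 519920\right) + g\right)} = \frac{1}{245 + \left(\left(-1226333 + 519920\right) - 857942\right)} = \frac{1}{245 - 1564355} = \frac{1}{-1564110} = - \frac{1}{1564110}$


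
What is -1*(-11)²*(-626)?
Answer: 75746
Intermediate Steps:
-1*(-11)²*(-626) = -1*121*(-626) = -121*(-626) = 75746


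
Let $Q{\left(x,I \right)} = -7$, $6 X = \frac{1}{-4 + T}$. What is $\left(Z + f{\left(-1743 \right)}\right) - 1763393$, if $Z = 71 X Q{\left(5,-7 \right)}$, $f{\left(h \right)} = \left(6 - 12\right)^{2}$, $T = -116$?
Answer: $- \frac{1269616543}{720} \approx -1.7634 \cdot 10^{6}$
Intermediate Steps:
$f{\left(h \right)} = 36$ ($f{\left(h \right)} = \left(-6\right)^{2} = 36$)
$X = - \frac{1}{720}$ ($X = \frac{1}{6 \left(-4 - 116\right)} = \frac{1}{6 \left(-120\right)} = \frac{1}{6} \left(- \frac{1}{120}\right) = - \frac{1}{720} \approx -0.0013889$)
$Z = \frac{497}{720}$ ($Z = 71 \left(- \frac{1}{720}\right) \left(-7\right) = \left(- \frac{71}{720}\right) \left(-7\right) = \frac{497}{720} \approx 0.69028$)
$\left(Z + f{\left(-1743 \right)}\right) - 1763393 = \left(\frac{497}{720} + 36\right) - 1763393 = \frac{26417}{720} - 1763393 = - \frac{1269616543}{720}$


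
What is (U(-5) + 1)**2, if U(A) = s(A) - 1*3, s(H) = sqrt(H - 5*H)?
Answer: 24 - 8*sqrt(5) ≈ 6.1115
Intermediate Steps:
s(H) = 2*sqrt(-H) (s(H) = sqrt(-4*H) = 2*sqrt(-H))
U(A) = -3 + 2*sqrt(-A) (U(A) = 2*sqrt(-A) - 1*3 = 2*sqrt(-A) - 3 = -3 + 2*sqrt(-A))
(U(-5) + 1)**2 = ((-3 + 2*sqrt(-1*(-5))) + 1)**2 = ((-3 + 2*sqrt(5)) + 1)**2 = (-2 + 2*sqrt(5))**2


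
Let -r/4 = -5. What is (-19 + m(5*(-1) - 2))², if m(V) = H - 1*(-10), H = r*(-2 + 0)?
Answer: 2401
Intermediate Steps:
r = 20 (r = -4*(-5) = 20)
H = -40 (H = 20*(-2 + 0) = 20*(-2) = -40)
m(V) = -30 (m(V) = -40 - 1*(-10) = -40 + 10 = -30)
(-19 + m(5*(-1) - 2))² = (-19 - 30)² = (-49)² = 2401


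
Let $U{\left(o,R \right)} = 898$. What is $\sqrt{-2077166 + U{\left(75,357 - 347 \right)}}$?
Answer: $2 i \sqrt{519067} \approx 1440.9 i$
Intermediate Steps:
$\sqrt{-2077166 + U{\left(75,357 - 347 \right)}} = \sqrt{-2077166 + 898} = \sqrt{-2076268} = 2 i \sqrt{519067}$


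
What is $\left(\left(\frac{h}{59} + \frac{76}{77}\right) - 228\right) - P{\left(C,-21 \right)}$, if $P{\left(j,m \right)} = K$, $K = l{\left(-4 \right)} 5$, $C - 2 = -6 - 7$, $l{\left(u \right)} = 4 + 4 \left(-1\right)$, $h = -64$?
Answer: $- \frac{1036248}{4543} \approx -228.1$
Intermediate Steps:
$l{\left(u \right)} = 0$ ($l{\left(u \right)} = 4 - 4 = 0$)
$C = -11$ ($C = 2 - 13 = -11$)
$K = 0$ ($K = 0 \cdot 5 = 0$)
$P{\left(j,m \right)} = 0$
$\left(\left(\frac{h}{59} + \frac{76}{77}\right) - 228\right) - P{\left(C,-21 \right)} = \left(\left(- \frac{64}{59} + \frac{76}{77}\right) - 228\right) - 0 = \left(\left(\left(-64\right) \frac{1}{59} + 76 \cdot \frac{1}{77}\right) - 228\right) + 0 = \left(\left(- \frac{64}{59} + \frac{76}{77}\right) - 228\right) + 0 = \left(- \frac{444}{4543} - 228\right) + 0 = - \frac{1036248}{4543} + 0 = - \frac{1036248}{4543}$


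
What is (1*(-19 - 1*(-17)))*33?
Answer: -66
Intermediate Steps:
(1*(-19 - 1*(-17)))*33 = (1*(-19 + 17))*33 = (1*(-2))*33 = -2*33 = -66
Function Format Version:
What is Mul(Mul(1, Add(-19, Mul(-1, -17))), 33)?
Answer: -66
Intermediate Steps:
Mul(Mul(1, Add(-19, Mul(-1, -17))), 33) = Mul(Mul(1, Add(-19, 17)), 33) = Mul(Mul(1, -2), 33) = Mul(-2, 33) = -66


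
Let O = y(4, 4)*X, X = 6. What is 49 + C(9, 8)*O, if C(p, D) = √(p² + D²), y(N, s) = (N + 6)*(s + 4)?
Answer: 49 + 480*√145 ≈ 5829.0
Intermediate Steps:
y(N, s) = (4 + s)*(6 + N) (y(N, s) = (6 + N)*(4 + s) = (4 + s)*(6 + N))
C(p, D) = √(D² + p²)
O = 480 (O = (24 + 4*4 + 6*4 + 4*4)*6 = (24 + 16 + 24 + 16)*6 = 80*6 = 480)
49 + C(9, 8)*O = 49 + √(8² + 9²)*480 = 49 + √(64 + 81)*480 = 49 + √145*480 = 49 + 480*√145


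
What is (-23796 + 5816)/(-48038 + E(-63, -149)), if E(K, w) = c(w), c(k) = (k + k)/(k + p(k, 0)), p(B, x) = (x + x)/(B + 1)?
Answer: 4495/12009 ≈ 0.37430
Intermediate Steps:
p(B, x) = 2*x/(1 + B) (p(B, x) = (2*x)/(1 + B) = 2*x/(1 + B))
c(k) = 2 (c(k) = (k + k)/(k + 2*0/(1 + k)) = (2*k)/(k + 0) = (2*k)/k = 2)
E(K, w) = 2
(-23796 + 5816)/(-48038 + E(-63, -149)) = (-23796 + 5816)/(-48038 + 2) = -17980/(-48036) = -17980*(-1/48036) = 4495/12009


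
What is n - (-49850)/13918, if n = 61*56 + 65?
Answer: 24249204/6959 ≈ 3484.6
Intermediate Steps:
n = 3481 (n = 3416 + 65 = 3481)
n - (-49850)/13918 = 3481 - (-49850)/13918 = 3481 - 1*(-24925/6959) = 3481 + 24925/6959 = 24249204/6959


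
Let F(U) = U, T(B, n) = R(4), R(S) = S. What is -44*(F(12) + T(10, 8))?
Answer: -704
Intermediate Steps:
T(B, n) = 4
-44*(F(12) + T(10, 8)) = -44*(12 + 4) = -44*16 = -704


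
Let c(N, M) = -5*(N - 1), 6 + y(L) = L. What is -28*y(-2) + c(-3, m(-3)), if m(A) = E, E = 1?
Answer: 244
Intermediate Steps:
m(A) = 1
y(L) = -6 + L
c(N, M) = 5 - 5*N (c(N, M) = -5*(-1 + N) = 5 - 5*N)
-28*y(-2) + c(-3, m(-3)) = -28*(-6 - 2) + (5 - 5*(-3)) = -28*(-8) + (5 + 15) = 224 + 20 = 244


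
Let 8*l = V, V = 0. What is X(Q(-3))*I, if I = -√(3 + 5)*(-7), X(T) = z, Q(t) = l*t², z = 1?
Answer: 14*√2 ≈ 19.799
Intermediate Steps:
l = 0 (l = (⅛)*0 = 0)
Q(t) = 0 (Q(t) = 0*t² = 0)
X(T) = 1
I = 14*√2 (I = -√8*(-7) = -2*√2*(-7) = 14*√2 ≈ 19.799)
X(Q(-3))*I = 1*(14*√2) = 14*√2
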